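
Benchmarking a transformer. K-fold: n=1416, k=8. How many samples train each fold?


Fold size = 1416/8 = 177
Training per fold = 1416 - 177 = 1239

1239


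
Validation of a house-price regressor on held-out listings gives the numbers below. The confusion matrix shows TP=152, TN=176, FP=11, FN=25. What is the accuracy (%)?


Accuracy = (TP+TN)/(TP+TN+FP+FN)
= (152+176)/(364)
= 328/364 = 90.11%

90.11%


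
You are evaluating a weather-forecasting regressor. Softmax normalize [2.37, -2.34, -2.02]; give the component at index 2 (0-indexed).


Exponentials: e^2.37=10.6974, e^-2.34=0.0963, e^-2.02=0.1327
Sum = 10.9264
Softmax = [0.979, 0.0088, 0.0121]
p[2] = 0.1327/10.9264 = 0.0121

0.0121


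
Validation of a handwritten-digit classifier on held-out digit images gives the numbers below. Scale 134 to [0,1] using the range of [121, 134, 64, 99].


min=64, max=134
(134-64)/(134-64) = 70/70 = 1.0

1.0


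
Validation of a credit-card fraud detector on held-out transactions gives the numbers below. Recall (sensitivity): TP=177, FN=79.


Recall = TP/(TP+FN)
= 177/(177+79)
= 177/256 = 69.14%

69.14%


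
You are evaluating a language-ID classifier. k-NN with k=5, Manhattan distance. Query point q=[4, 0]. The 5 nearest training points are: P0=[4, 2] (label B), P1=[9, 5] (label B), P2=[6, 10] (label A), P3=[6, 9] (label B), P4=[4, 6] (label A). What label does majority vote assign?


d(q,P0) = 2  (label B)
d(q,P1) = 10  (label B)
d(q,P2) = 12  (label A)
d(q,P3) = 11  (label B)
d(q,P4) = 6  (label A)
Votes: A=2, B=3
Majority → B

B


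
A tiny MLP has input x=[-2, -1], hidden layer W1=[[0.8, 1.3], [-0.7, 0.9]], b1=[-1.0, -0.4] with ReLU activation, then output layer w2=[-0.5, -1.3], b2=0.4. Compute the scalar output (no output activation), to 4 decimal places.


z1[0] = (0.8)·(-2) + (1.3)·(-1) - 1.0 = -3.9
z1[1] = (-0.7)·(-2) + (0.9)·(-1) - 0.4 = 0.1
h = ReLU(z1) = [0.0, 0.1]
output = (-0.5)·(0.0) + (-1.3)·(0.1) + 0.4 = 0.27

0.27


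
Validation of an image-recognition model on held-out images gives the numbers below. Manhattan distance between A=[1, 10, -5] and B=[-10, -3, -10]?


d = |1+ 10| + |10+ 3| + |-5+ 10|
  = 11 + 13 + 5
  = 29

29


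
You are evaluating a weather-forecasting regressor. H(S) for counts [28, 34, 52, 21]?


Probabilities: [28/135, 34/135, 52/135, 21/135] ≈ [0.2074, 0.2519, 0.3852, 0.1556]
H = -((28/135)·log₂(28/135) + (34/135)·log₂(34/135) + (52/135)·log₂(52/135) + (21/135)·log₂(21/135))
  = 1.9195 bits

1.9195 bits


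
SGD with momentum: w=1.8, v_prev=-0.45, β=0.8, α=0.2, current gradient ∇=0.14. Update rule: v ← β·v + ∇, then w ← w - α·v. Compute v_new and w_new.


v_new = 0.8·-0.45 + 0.14 = -0.36 + 0.14 = -0.22
w_new = 1.8 - 0.2·-0.22 = 1.8 + 0.044 = 1.844

v_new=-0.22, w_new=1.844


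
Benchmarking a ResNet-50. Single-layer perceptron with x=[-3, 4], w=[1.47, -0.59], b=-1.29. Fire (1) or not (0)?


z = (-3)·(1.47) + (4)·(-0.59) - 1.29
  = -8.06
step(z) = 0 (z<0)

0


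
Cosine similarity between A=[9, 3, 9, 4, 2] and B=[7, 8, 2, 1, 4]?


A·B = 9·7 + 3·8 + 9·2 + 4·1 + 2·4 = 117
‖A‖ = √191 = 13.8203, ‖B‖ = √134 = 11.5758
cos = 117/(√191·√134) = 117/√25594 = 0.7313

0.7313


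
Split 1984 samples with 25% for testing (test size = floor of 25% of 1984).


Test = ⌊1984·25/100⌋ = 496
Train = 1984 - 496 = 1488

Train: 1488, Test: 496


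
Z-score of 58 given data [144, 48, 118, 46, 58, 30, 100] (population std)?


μ = 77.7143, σ = 39.7626
z = (58 - 77.7143)/39.7626 = -0.4958

-0.4958


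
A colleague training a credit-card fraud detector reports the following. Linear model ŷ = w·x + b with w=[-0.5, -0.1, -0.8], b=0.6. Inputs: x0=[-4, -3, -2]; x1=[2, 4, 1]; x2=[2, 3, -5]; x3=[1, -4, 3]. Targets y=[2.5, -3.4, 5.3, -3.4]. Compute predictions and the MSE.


ŷ0 = (-0.5)·(-4) + (-0.1)·(-3) + (-0.8)·(-2) + 0.6 = 4.5
ŷ1 = (-0.5)·(2) + (-0.1)·(4) + (-0.8)·(1) + 0.6 = -1.6
ŷ2 = (-0.5)·(2) + (-0.1)·(3) + (-0.8)·(-5) + 0.6 = 3.3
ŷ3 = (-0.5)·(1) + (-0.1)·(-4) + (-0.8)·(3) + 0.6 = -1.9
errors² = [4.0, 3.24, 4.0, 2.25]
MSE = 13.4900/4 = 3.3725

3.3725


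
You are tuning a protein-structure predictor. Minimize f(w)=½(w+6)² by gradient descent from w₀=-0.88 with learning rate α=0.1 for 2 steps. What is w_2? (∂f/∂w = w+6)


step 1: grad = -0.88+6 = 5.12; w = -0.88 - 0.1·(5.12) = -1.392
step 2: grad = -1.392+6 = 4.608; w = -1.392 - 0.1·(4.608) = -1.8528

-1.8528


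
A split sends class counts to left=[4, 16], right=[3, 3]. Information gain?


Parent = [7, 19], H_parent = 0.8404
H_left = 0.7219 (n=20), H_right = 1 (n=6)
H_children = (20/26)·0.7219 + (6/26)·1 = 0.7861
IG = 0.8404 - 0.7861 = 0.0543

0.0543


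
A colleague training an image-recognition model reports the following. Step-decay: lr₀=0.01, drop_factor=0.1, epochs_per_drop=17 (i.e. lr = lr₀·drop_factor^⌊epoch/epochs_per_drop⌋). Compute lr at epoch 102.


n_drops = ⌊102/17⌋ = 6
lr = 0.01·0.1^6 = 0.01·0.000001 = 0.00000001

0.00000001


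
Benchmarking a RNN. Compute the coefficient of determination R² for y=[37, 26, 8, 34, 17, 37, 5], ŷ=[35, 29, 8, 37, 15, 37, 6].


ȳ = 23.4286
SS_res = Σ(y-ŷ)² = 27
SS_tot = Σ(y-ȳ)² = 1105.71
R² = 1 - SS_res/SS_tot = 1 - 0.0244 = 0.9756

0.9756


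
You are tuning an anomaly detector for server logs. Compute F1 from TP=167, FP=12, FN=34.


Precision = 167/179 = 0.933
Recall = 167/201 = 0.8308
F1 = 2·P·R/(P+R) = 2·TP/(2·TP+FP+FN) = 334/(334+12+34) = 334/380 = 0.8789

0.8789


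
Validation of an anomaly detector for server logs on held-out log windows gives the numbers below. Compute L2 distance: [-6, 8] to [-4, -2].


d = √((-6+ 4)² + (8+ 2)²)
  = √(4 + 100)
  = √104 = 10.198

10.198


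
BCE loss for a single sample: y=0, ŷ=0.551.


BCE = -[y·ln(p) + (1-y)·ln(1-p)]
= -0 - 1·ln(1-0.551)
= -ln(0.449) = 0.8007

0.8007


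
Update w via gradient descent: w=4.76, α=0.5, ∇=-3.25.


w_new = w - α·∇
= 4.76 - 0.5·-3.25
= 4.76 + 1.625
= 6.385

6.385


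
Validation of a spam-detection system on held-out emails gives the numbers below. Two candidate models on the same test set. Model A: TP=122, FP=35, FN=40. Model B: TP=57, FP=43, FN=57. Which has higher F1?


Model A: P=122/157=0.7771, R=122/162=0.7531, F1=2PR/(P+R)=2TP/(2TP+FP+FN)=244/319=0.7649
Model B: P=57/100=0.57, R=57/114=0.5, F1=2PR/(P+R)=2TP/(2TP+FP+FN)=114/214=0.5327
0.7649 > 0.5327 → Model A

Model A


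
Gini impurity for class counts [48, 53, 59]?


Probabilities: [48/160, 53/160, 59/160] ≈ [0.3, 0.3312, 0.3688]
Σpᵢ² = (2304 + 2809 + 3481)/160² = 8594/25600
Gini = 1 - Σpᵢ² = 1 - 8594/25600 = 0.6643

0.6643


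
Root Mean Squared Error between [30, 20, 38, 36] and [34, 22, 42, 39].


MSE = 45/4 = 11.25
RMSE = √(45/4) = 3.3541

3.3541


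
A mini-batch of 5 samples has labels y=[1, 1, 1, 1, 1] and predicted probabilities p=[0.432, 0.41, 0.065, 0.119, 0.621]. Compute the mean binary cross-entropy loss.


L[0] = -ln(0.432) = 0.8393
L[1] = -ln(0.41) = 0.8916
L[2] = -ln(0.065) = 2.7334
L[3] = -ln(0.119) = 2.1286
L[4] = -ln(0.621) = 0.4764
mean = (0.8393 + 0.8916 + 2.7334 + 2.1286 + 0.4764)/5 = 1.4139

1.4139


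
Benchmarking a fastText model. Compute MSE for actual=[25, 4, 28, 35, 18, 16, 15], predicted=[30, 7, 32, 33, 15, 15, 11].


Squared errors: (25-30)²=25, (4-7)²=9, (28-32)²=16, (35-33)²=4, (18-15)²=9, (16-15)²=1, (15-11)²=16
Sum = 80
MSE = 80/7 = 80/7

80/7


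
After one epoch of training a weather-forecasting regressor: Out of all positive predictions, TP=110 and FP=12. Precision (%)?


Precision = TP/(TP+FP)
= 110/(110+12)
= 110/122 = 90.16%

90.16%


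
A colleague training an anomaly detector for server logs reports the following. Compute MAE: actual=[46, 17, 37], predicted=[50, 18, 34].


Absolute errors: |46-50|=4, |17-18|=1, |37-34|=3
Sum = 8
MAE = 8/3 = 8/3

8/3


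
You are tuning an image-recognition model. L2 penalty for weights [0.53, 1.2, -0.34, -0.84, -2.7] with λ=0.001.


‖w‖₂² = (0.53)² + (1.2)² + (-0.34)² + (-0.84)² + (-2.7)²
     = 0.2809 + 1.44 + 0.1156 + 0.7056 + 7.29
     = 9.8321
λ·‖w‖₂² = 0.001·9.8321 = 0.009832

0.009832


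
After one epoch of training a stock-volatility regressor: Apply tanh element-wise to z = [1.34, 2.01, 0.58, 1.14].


tanh(1.34) = 0.8717
tanh(2.01) = 0.9647
tanh(0.58) = 0.5227
tanh(1.14) = 0.8144
result = [0.8717, 0.9647, 0.5227, 0.8144]

[0.8717, 0.9647, 0.5227, 0.8144]


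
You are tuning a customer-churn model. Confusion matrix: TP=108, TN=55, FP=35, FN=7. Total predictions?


Total = TP + TN + FP + FN
= 108 + 55 + 35 + 7
= 205
(Predicted positive: 143, predicted negative: 62)

205


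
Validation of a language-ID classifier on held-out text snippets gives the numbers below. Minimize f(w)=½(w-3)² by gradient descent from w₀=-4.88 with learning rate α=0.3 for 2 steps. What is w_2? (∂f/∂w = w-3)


step 1: grad = -4.88-3 = -7.88; w = -4.88 - 0.3·(-7.88) = -2.516
step 2: grad = -2.516-3 = -5.516; w = -2.516 - 0.3·(-5.516) = -0.8612

-0.8612


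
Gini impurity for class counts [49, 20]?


Probabilities: [49/69, 20/69] ≈ [0.7101, 0.2899]
Σpᵢ² = (2401 + 400)/69² = 2801/4761
Gini = 1 - Σpᵢ² = 1 - 2801/4761 = 0.4117

0.4117


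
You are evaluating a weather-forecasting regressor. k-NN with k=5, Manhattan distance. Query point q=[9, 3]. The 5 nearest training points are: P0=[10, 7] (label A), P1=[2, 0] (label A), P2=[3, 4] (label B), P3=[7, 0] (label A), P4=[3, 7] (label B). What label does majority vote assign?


d(q,P0) = 5  (label A)
d(q,P1) = 10  (label A)
d(q,P2) = 7  (label B)
d(q,P3) = 5  (label A)
d(q,P4) = 10  (label B)
Votes: A=3, B=2
Majority → A

A


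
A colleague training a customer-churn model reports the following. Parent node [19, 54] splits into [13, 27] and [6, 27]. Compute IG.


Parent = [19, 54], H_parent = 0.8272
H_left = 0.9097 (n=40), H_right = 0.684 (n=33)
H_children = (40/73)·0.9097 + (33/73)·0.684 = 0.8077
IG = 0.8272 - 0.8077 = 0.0195

0.0195


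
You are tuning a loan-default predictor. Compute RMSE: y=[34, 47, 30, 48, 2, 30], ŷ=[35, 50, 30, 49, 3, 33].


MSE = 21/6 = 3.5
RMSE = √(21/6) = 1.8708

1.8708


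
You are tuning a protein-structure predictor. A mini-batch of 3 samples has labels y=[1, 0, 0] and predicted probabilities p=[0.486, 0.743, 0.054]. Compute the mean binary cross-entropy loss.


L[0] = -ln(0.486) = 0.7215
L[1] = -ln(1-0.743) = -ln(0.257) = 1.3587
L[2] = -ln(1-0.054) = -ln(0.946) = 0.0555
mean = (0.7215 + 1.3587 + 0.0555)/3 = 0.7119

0.7119


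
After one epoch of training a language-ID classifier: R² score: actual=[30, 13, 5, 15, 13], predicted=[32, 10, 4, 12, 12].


ȳ = 15.2
SS_res = Σ(y-ŷ)² = 24
SS_tot = Σ(y-ȳ)² = 332.8
R² = 1 - SS_res/SS_tot = 1 - 0.0721 = 0.9279

0.9279


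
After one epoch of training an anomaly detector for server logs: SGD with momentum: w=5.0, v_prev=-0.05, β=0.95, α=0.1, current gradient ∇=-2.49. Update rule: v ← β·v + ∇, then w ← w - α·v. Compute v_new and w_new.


v_new = 0.95·-0.05 - 2.49 = -0.0475 - 2.49 = -2.5375
w_new = 5.0 - 0.1·-2.5375 = 5.0 + 0.25375 = 5.25375

v_new=-2.5375, w_new=5.25375


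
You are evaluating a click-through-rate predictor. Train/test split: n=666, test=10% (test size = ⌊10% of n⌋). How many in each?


Test = ⌊666·10/100⌋ = 66
Train = 666 - 66 = 600

Train: 600, Test: 66


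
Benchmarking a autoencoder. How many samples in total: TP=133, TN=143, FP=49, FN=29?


Total = TP + TN + FP + FN
= 133 + 143 + 49 + 29
= 354
(Predicted positive: 182, predicted negative: 172)

354


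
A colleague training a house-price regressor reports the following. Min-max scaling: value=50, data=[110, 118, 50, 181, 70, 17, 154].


min=17, max=181
(50-17)/(181-17) = 33/164 = 0.2012

0.2012


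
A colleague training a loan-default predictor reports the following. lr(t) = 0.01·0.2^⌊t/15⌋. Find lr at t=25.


n_drops = ⌊25/15⌋ = 1
lr = 0.01·0.2^1 = 0.01·0.2 = 0.002

0.002


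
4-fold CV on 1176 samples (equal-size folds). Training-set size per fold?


Fold size = 1176/4 = 294
Training per fold = 1176 - 294 = 882

882


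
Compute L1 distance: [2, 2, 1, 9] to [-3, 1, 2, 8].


d = |2+ 3| + |2-1| + |1-2| + |9-8|
  = 5 + 1 + 1 + 1
  = 8

8


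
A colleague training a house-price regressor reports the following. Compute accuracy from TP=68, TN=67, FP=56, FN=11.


Accuracy = (TP+TN)/(TP+TN+FP+FN)
= (68+67)/(202)
= 135/202 = 66.83%

66.83%


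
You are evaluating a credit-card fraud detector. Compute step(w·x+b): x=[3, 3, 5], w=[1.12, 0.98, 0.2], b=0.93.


z = (3)·(1.12) + (3)·(0.98) + (5)·(0.2) + 0.93
  = 8.23
step(z) = 1 (z≥0)

1


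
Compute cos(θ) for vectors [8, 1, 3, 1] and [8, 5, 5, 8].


A·B = 8·8 + 1·5 + 3·5 + 1·8 = 92
‖A‖ = √75 = 8.6603, ‖B‖ = √178 = 13.3417
cos = 92/(√75·√178) = 92/√13350 = 0.7962

0.7962


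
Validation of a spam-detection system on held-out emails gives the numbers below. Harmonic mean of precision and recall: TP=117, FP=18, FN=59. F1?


Precision = 117/135 = 0.8667
Recall = 117/176 = 0.6648
F1 = 2·P·R/(P+R) = 2·TP/(2·TP+FP+FN) = 234/(234+18+59) = 234/311 = 0.7524

0.7524


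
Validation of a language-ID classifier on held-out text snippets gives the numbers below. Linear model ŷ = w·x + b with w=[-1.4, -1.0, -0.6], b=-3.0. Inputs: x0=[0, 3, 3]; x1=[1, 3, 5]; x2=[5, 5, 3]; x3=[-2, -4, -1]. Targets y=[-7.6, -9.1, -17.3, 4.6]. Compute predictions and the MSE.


ŷ0 = (-1.4)·(0) + (-1.0)·(3) + (-0.6)·(3) - 3.0 = -7.8
ŷ1 = (-1.4)·(1) + (-1.0)·(3) + (-0.6)·(5) - 3.0 = -10.4
ŷ2 = (-1.4)·(5) + (-1.0)·(5) + (-0.6)·(3) - 3.0 = -16.8
ŷ3 = (-1.4)·(-2) + (-1.0)·(-4) + (-0.6)·(-1) - 3.0 = 4.4
errors² = [0.04, 1.69, 0.25, 0.04]
MSE = 2.0200/4 = 0.505

0.505


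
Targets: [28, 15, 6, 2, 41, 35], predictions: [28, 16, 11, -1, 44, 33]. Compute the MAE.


Absolute errors: |28-28|=0, |15-16|=1, |6-11|=5, |2+ 1|=3, |41-44|=3, |35-33|=2
Sum = 14
MAE = 14/6 = 7/3

7/3


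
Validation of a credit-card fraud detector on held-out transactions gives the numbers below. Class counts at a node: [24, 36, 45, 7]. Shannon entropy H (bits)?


Probabilities: [24/112, 36/112, 45/112, 7/112] ≈ [0.2143, 0.3214, 0.4018, 0.0625]
H = -((24/112)·log₂(24/112) + (36/112)·log₂(36/112) + (45/112)·log₂(45/112) + (7/112)·log₂(7/112))
  = 1.7811 bits

1.7811 bits


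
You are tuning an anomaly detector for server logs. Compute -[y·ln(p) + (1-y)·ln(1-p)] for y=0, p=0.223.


BCE = -[y·ln(p) + (1-y)·ln(1-p)]
= -0 - 1·ln(1-0.223)
= -ln(0.777) = 0.2523

0.2523


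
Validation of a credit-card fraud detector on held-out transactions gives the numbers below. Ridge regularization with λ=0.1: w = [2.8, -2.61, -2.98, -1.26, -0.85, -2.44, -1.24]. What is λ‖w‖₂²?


‖w‖₂² = (2.8)² + (-2.61)² + (-2.98)² + (-1.26)² + (-0.85)² + (-2.44)² + (-1.24)²
     = 7.84 + 6.8121 + 8.8804 + 1.5876 + 0.7225 + 5.9536 + 1.5376
     = 33.3338
λ·‖w‖₂² = 0.1·33.3338 = 3.33338

3.33338


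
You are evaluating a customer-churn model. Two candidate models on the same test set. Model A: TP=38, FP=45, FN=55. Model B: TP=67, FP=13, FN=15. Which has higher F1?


Model A: P=38/83=0.4578, R=38/93=0.4086, F1=2PR/(P+R)=2TP/(2TP+FP+FN)=76/176=0.4318
Model B: P=67/80=0.8375, R=67/82=0.8171, F1=2PR/(P+R)=2TP/(2TP+FP+FN)=134/162=0.8272
0.4318 < 0.8272 → Model B

Model B


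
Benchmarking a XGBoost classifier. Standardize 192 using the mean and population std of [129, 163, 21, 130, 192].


μ = 127, σ = 57.9137
z = (192 - 127)/57.9137 = 1.1224

1.1224


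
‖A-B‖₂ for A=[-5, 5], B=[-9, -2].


d = √((-5+ 9)² + (5+ 2)²)
  = √(16 + 49)
  = √65 = 8.0623

8.0623


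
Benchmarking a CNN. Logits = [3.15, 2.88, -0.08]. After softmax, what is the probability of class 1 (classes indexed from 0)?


Exponentials: e^3.15=23.3361, e^2.88=17.8143, e^-0.08=0.9231
Sum = 42.0735
Softmax = [0.5547, 0.4234, 0.0219]
p[1] = 17.8143/42.0735 = 0.4234

0.4234


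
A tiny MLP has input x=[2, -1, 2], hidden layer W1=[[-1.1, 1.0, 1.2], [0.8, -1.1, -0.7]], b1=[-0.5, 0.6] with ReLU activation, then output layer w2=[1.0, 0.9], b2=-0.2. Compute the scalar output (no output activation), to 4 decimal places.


z1[0] = (-1.1)·(2) + (1.0)·(-1) + (1.2)·(2) - 0.5 = -1.3
z1[1] = (0.8)·(2) + (-1.1)·(-1) + (-0.7)·(2) + 0.6 = 1.9
h = ReLU(z1) = [0.0, 1.9]
output = (1.0)·(0.0) + (0.9)·(1.9) - 0.2 = 1.51

1.51


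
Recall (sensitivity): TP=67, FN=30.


Recall = TP/(TP+FN)
= 67/(67+30)
= 67/97 = 69.07%

69.07%


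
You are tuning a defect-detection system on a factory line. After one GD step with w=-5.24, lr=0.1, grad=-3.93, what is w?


w_new = w - α·∇
= -5.24 - 0.1·-3.93
= -5.24 + 0.393
= -4.847

-4.847


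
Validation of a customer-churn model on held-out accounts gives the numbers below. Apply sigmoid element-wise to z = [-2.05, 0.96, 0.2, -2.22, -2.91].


σ(-2.05) = 1/(1+e^2.05) = 0.1141
σ(0.96) = 1/(1+e^-0.96) = 0.7231
σ(0.2) = 1/(1+e^-0.2) = 0.5498
σ(-2.22) = 1/(1+e^2.22) = 0.098
σ(-2.91) = 1/(1+e^2.91) = 0.0517
result = [0.1141, 0.7231, 0.5498, 0.098, 0.0517]

[0.1141, 0.7231, 0.5498, 0.098, 0.0517]


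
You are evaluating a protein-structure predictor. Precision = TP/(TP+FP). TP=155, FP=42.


Precision = TP/(TP+FP)
= 155/(155+42)
= 155/197 = 78.68%

78.68%


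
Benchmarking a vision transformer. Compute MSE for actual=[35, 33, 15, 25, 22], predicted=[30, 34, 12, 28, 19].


Squared errors: (35-30)²=25, (33-34)²=1, (15-12)²=9, (25-28)²=9, (22-19)²=9
Sum = 53
MSE = 53/5 = 53/5

53/5


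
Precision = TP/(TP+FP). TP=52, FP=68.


Precision = TP/(TP+FP)
= 52/(52+68)
= 52/120 = 43.33%

43.33%


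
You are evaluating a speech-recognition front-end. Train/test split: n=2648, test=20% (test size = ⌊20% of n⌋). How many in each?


Test = ⌊2648·20/100⌋ = 529
Train = 2648 - 529 = 2119

Train: 2119, Test: 529


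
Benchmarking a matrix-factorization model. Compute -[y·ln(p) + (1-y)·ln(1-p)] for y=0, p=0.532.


BCE = -[y·ln(p) + (1-y)·ln(1-p)]
= -0 - 1·ln(1-0.532)
= -ln(0.468) = 0.7593

0.7593


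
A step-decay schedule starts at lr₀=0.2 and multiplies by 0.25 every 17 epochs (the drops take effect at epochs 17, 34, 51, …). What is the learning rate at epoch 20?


n_drops = ⌊20/17⌋ = 1
lr = 0.2·0.25^1 = 0.2·0.25 = 0.05

0.05


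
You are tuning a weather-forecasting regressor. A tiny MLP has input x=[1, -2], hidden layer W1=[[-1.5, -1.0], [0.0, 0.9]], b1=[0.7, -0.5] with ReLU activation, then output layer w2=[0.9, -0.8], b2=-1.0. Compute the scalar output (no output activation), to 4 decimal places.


z1[0] = (-1.5)·(1) + (-1.0)·(-2) + 0.7 = 1.2
z1[1] = (0.0)·(1) + (0.9)·(-2) - 0.5 = -2.3
h = ReLU(z1) = [1.2, 0.0]
output = (0.9)·(1.2) + (-0.8)·(0.0) - 1.0 = 0.08

0.08


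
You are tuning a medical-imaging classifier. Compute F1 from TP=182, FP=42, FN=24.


Precision = 182/224 = 0.8125
Recall = 182/206 = 0.8835
F1 = 2·P·R/(P+R) = 2·TP/(2·TP+FP+FN) = 364/(364+42+24) = 364/430 = 0.8465

0.8465


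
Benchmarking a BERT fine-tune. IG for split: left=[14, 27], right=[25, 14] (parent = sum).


Parent = [39, 41], H_parent = 0.9995
H_left = 0.9262 (n=41), H_right = 0.9418 (n=39)
H_children = (41/80)·0.9262 + (39/80)·0.9418 = 0.9338
IG = 0.9995 - 0.9338 = 0.0657

0.0657


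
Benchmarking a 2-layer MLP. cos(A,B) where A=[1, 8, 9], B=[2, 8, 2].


A·B = 1·2 + 8·8 + 9·2 = 84
‖A‖ = √146 = 12.083, ‖B‖ = √72 = 8.4853
cos = 84/(√146·√72) = 84/√10512 = 0.8193

0.8193


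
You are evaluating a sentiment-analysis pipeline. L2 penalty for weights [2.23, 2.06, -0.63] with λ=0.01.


‖w‖₂² = (2.23)² + (2.06)² + (-0.63)²
     = 4.9729 + 4.2436 + 0.3969
     = 9.6134
λ·‖w‖₂² = 0.01·9.6134 = 0.096134

0.096134


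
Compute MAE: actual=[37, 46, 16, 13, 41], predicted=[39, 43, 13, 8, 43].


Absolute errors: |37-39|=2, |46-43|=3, |16-13|=3, |13-8|=5, |41-43|=2
Sum = 15
MAE = 15/5 = 3

3


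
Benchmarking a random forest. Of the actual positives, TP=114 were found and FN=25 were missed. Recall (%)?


Recall = TP/(TP+FN)
= 114/(114+25)
= 114/139 = 82.01%

82.01%


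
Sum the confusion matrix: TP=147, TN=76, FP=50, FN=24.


Total = TP + TN + FP + FN
= 147 + 76 + 50 + 24
= 297
(Predicted positive: 197, predicted negative: 100)

297


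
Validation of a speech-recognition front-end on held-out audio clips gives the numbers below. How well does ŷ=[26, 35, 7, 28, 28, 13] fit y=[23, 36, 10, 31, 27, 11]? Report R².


ȳ = 23
SS_res = Σ(y-ŷ)² = 33
SS_tot = Σ(y-ȳ)² = 562
R² = 1 - SS_res/SS_tot = 1 - 0.0587 = 0.9413

0.9413


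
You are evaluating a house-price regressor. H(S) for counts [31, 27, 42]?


Probabilities: [31/100, 27/100, 42/100] ≈ [0.31, 0.27, 0.42]
H = -((31/100)·log₂(31/100) + (27/100)·log₂(27/100) + (42/100)·log₂(42/100))
  = 1.5595 bits

1.5595 bits


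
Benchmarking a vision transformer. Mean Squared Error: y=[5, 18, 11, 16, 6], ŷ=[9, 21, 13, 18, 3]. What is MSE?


Squared errors: (5-9)²=16, (18-21)²=9, (11-13)²=4, (16-18)²=4, (6-3)²=9
Sum = 42
MSE = 42/5 = 42/5

42/5


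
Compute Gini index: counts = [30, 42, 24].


Probabilities: [30/96, 42/96, 24/96] ≈ [0.3125, 0.4375, 0.25]
Σpᵢ² = (900 + 1764 + 576)/96² = 3240/9216
Gini = 1 - Σpᵢ² = 1 - 3240/9216 = 0.6484

0.6484


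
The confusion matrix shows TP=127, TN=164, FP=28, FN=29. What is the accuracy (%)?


Accuracy = (TP+TN)/(TP+TN+FP+FN)
= (127+164)/(348)
= 291/348 = 83.62%

83.62%


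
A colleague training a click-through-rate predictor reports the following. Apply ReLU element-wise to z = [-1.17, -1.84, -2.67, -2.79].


ReLU(-1.17) = max(0, -1.17) = 0.0
ReLU(-1.84) = max(0, -1.84) = 0.0
ReLU(-2.67) = max(0, -2.67) = 0.0
ReLU(-2.79) = max(0, -2.79) = 0.0
result = [0.0, 0.0, 0.0, 0.0]

[0.0, 0.0, 0.0, 0.0]


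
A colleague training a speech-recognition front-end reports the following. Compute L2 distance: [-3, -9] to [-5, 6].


d = √((-3+ 5)² + (-9-6)²)
  = √(4 + 225)
  = √229 = 15.1327

15.1327


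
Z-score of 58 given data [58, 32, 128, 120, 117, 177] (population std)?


μ = 105.3333, σ = 47.6434
z = (58 - 105.3333)/47.6434 = -0.9935

-0.9935


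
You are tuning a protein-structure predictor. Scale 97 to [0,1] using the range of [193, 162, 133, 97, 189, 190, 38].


min=38, max=193
(97-38)/(193-38) = 59/155 = 0.3806

0.3806


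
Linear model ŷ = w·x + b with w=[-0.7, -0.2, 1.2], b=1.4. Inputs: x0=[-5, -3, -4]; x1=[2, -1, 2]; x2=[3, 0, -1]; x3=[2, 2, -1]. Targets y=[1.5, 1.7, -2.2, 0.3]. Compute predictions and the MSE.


ŷ0 = (-0.7)·(-5) + (-0.2)·(-3) + (1.2)·(-4) + 1.4 = 0.7
ŷ1 = (-0.7)·(2) + (-0.2)·(-1) + (1.2)·(2) + 1.4 = 2.6
ŷ2 = (-0.7)·(3) + (-0.2)·(0) + (1.2)·(-1) + 1.4 = -1.9
ŷ3 = (-0.7)·(2) + (-0.2)·(2) + (1.2)·(-1) + 1.4 = -1.6
errors² = [0.64, 0.81, 0.09, 3.61]
MSE = 5.1500/4 = 1.2875

1.2875


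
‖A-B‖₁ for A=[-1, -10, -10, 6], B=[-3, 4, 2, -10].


d = |-1+ 3| + |-10-4| + |-10-2| + |6+ 10|
  = 2 + 14 + 12 + 16
  = 44

44


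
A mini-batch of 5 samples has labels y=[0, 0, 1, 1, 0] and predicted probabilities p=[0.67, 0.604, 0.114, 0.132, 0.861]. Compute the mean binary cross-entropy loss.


L[0] = -ln(1-0.67) = -ln(0.33) = 1.1087
L[1] = -ln(1-0.604) = -ln(0.396) = 0.9263
L[2] = -ln(0.114) = 2.1716
L[3] = -ln(0.132) = 2.025
L[4] = -ln(1-0.861) = -ln(0.139) = 1.9733
mean = (1.1087 + 0.9263 + 2.1716 + 2.025 + 1.9733)/5 = 1.641

1.641


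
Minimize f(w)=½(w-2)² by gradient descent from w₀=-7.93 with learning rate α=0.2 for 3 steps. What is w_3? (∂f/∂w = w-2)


step 1: grad = -7.93-2 = -9.93; w = -7.93 - 0.2·(-9.93) = -5.944
step 2: grad = -5.944-2 = -7.944; w = -5.944 - 0.2·(-7.944) = -4.3552
step 3: grad = -4.3552-2 = -6.3552; w = -4.3552 - 0.2·(-6.3552) = -3.08416

-3.08416


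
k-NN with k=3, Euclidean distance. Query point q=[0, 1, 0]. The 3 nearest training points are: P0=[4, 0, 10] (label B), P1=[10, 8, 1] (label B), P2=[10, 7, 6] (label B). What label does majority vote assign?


d(q,P0) = 10.8167  (label B)
d(q,P1) = 12.2474  (label B)
d(q,P2) = 13.1149  (label B)
Votes: A=0, B=3
Majority → B

B


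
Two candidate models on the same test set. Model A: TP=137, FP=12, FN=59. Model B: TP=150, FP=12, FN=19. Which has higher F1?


Model A: P=137/149=0.9195, R=137/196=0.699, F1=2PR/(P+R)=2TP/(2TP+FP+FN)=274/345=0.7942
Model B: P=150/162=0.9259, R=150/169=0.8876, F1=2PR/(P+R)=2TP/(2TP+FP+FN)=300/331=0.9063
0.7942 < 0.9063 → Model B

Model B


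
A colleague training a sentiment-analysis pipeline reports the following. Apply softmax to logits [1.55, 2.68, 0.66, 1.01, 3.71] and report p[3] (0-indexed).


Exponentials: e^1.55=4.7115, e^2.68=14.5851, e^0.66=1.9348, e^1.01=2.7456, e^3.71=40.8538
Sum = 64.8308
Softmax = [0.0727, 0.225, 0.0298, 0.0424, 0.6302]
p[3] = 2.7456/64.8308 = 0.0424

0.0424


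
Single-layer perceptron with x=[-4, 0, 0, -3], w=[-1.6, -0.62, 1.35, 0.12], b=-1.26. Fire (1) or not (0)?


z = (-4)·(-1.6) + (0)·(-0.62) + (0)·(1.35) + (-3)·(0.12) - 1.26
  = 4.78
step(z) = 1 (z≥0)

1


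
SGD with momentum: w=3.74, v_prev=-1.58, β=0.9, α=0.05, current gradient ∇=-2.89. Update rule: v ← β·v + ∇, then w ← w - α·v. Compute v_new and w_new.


v_new = 0.9·-1.58 - 2.89 = -1.422 - 2.89 = -4.312
w_new = 3.74 - 0.05·-4.312 = 3.74 + 0.2156 = 3.9556

v_new=-4.312, w_new=3.9556


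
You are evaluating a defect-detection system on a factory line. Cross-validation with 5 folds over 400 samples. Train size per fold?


Fold size = 400/5 = 80
Training per fold = 400 - 80 = 320

320


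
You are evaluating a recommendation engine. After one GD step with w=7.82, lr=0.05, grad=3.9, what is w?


w_new = w - α·∇
= 7.82 - 0.05·3.9
= 7.82 - 0.195
= 7.625

7.625


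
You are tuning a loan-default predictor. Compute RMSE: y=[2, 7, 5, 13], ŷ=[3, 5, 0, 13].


MSE = 30/4 = 7.5
RMSE = √(30/4) = 2.7386

2.7386


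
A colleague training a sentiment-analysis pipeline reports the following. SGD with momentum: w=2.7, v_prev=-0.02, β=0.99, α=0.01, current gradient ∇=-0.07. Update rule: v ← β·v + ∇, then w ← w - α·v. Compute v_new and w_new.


v_new = 0.99·-0.02 - 0.07 = -0.0198 - 0.07 = -0.0898
w_new = 2.7 - 0.01·-0.0898 = 2.7 + 0.000898 = 2.700898

v_new=-0.0898, w_new=2.700898


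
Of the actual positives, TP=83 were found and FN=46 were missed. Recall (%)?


Recall = TP/(TP+FN)
= 83/(83+46)
= 83/129 = 64.34%

64.34%


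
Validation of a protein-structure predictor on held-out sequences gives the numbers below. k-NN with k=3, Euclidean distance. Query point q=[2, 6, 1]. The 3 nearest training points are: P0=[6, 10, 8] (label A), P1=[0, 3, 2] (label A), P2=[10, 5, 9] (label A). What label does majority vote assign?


d(q,P0) = 9.0  (label A)
d(q,P1) = 3.7417  (label A)
d(q,P2) = 11.3578  (label A)
Votes: A=3, B=0
Majority → A

A


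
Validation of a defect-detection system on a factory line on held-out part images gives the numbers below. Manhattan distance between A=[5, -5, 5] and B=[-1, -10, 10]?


d = |5+ 1| + |-5+ 10| + |5-10|
  = 6 + 5 + 5
  = 16

16


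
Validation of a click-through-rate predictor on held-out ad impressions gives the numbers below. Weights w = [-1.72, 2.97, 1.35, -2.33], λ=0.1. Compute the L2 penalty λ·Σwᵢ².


‖w‖₂² = (-1.72)² + (2.97)² + (1.35)² + (-2.33)²
     = 2.9584 + 8.8209 + 1.8225 + 5.4289
     = 19.0307
λ·‖w‖₂² = 0.1·19.0307 = 1.90307

1.90307


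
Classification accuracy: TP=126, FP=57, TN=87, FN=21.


Accuracy = (TP+TN)/(TP+TN+FP+FN)
= (126+87)/(291)
= 213/291 = 73.2%

73.2%


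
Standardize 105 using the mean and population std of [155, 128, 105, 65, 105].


μ = 111.6, σ = 29.7025
z = (105 - 111.6)/29.7025 = -0.2222

-0.2222


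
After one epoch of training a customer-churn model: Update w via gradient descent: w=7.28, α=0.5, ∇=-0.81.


w_new = w - α·∇
= 7.28 - 0.5·-0.81
= 7.28 + 0.405
= 7.685

7.685


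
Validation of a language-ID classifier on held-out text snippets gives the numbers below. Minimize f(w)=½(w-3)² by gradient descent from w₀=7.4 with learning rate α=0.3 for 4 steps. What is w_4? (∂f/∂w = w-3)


step 1: grad = 7.4-3 = 4.4; w = 7.4 - 0.3·(4.4) = 6.08
step 2: grad = 6.08-3 = 3.08; w = 6.08 - 0.3·(3.08) = 5.156
step 3: grad = 5.156-3 = 2.156; w = 5.156 - 0.3·(2.156) = 4.5092
step 4: grad = 4.5092-3 = 1.5092; w = 4.5092 - 0.3·(1.5092) = 4.05644

4.05644


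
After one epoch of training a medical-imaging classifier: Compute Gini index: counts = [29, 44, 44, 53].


Probabilities: [29/170, 44/170, 44/170, 53/170] ≈ [0.1706, 0.2588, 0.2588, 0.3118]
Σpᵢ² = (841 + 1936 + 1936 + 2809)/170² = 7522/28900
Gini = 1 - Σpᵢ² = 1 - 7522/28900 = 0.7397

0.7397


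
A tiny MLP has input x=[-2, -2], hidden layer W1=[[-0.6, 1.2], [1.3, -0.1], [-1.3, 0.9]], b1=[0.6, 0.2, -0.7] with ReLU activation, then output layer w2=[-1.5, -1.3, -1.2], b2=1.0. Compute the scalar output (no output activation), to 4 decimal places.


z1[0] = (-0.6)·(-2) + (1.2)·(-2) + 0.6 = -0.6
z1[1] = (1.3)·(-2) + (-0.1)·(-2) + 0.2 = -2.2
z1[2] = (-1.3)·(-2) + (0.9)·(-2) - 0.7 = 0.1
h = ReLU(z1) = [0.0, 0.0, 0.1]
output = (-1.5)·(0.0) + (-1.3)·(0.0) + (-1.2)·(0.1) + 1.0 = 0.88

0.88


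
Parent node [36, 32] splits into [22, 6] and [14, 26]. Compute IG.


Parent = [36, 32], H_parent = 0.9975
H_left = 0.7496 (n=28), H_right = 0.9341 (n=40)
H_children = (28/68)·0.7496 + (40/68)·0.9341 = 0.8581
IG = 0.9975 - 0.8581 = 0.1394

0.1394


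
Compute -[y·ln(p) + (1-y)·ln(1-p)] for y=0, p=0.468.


BCE = -[y·ln(p) + (1-y)·ln(1-p)]
= -0 - 1·ln(1-0.468)
= -ln(0.532) = 0.6311

0.6311


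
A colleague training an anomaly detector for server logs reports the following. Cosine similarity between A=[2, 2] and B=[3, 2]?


A·B = 2·3 + 2·2 = 10
‖A‖ = √8 = 2.8284, ‖B‖ = √13 = 3.6056
cos = 10/(√8·√13) = 10/√104 = 0.9806

0.9806


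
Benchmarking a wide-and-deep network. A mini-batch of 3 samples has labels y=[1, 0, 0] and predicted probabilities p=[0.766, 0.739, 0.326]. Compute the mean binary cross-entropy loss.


L[0] = -ln(0.766) = 0.2666
L[1] = -ln(1-0.739) = -ln(0.261) = 1.3432
L[2] = -ln(1-0.326) = -ln(0.674) = 0.3945
mean = (0.2666 + 1.3432 + 0.3945)/3 = 0.6681

0.6681


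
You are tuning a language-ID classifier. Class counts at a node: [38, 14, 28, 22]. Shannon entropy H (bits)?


Probabilities: [38/102, 14/102, 28/102, 22/102] ≈ [0.3725, 0.1373, 0.2745, 0.2157]
H = -((38/102)·log₂(38/102) + (14/102)·log₂(14/102) + (28/102)·log₂(28/102) + (22/102)·log₂(22/102))
  = 1.9132 bits

1.9132 bits


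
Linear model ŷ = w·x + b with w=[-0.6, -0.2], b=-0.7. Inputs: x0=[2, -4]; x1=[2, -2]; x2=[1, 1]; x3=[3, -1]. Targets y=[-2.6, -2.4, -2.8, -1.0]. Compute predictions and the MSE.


ŷ0 = (-0.6)·(2) + (-0.2)·(-4) - 0.7 = -1.1
ŷ1 = (-0.6)·(2) + (-0.2)·(-2) - 0.7 = -1.5
ŷ2 = (-0.6)·(1) + (-0.2)·(1) - 0.7 = -1.5
ŷ3 = (-0.6)·(3) + (-0.2)·(-1) - 0.7 = -2.3
errors² = [2.25, 0.81, 1.69, 1.69]
MSE = 6.4400/4 = 1.61

1.61


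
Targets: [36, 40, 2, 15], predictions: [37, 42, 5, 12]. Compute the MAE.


Absolute errors: |36-37|=1, |40-42|=2, |2-5|=3, |15-12|=3
Sum = 9
MAE = 9/4 = 9/4

9/4


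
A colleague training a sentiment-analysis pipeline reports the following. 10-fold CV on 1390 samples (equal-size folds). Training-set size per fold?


Fold size = 1390/10 = 139
Training per fold = 1390 - 139 = 1251

1251


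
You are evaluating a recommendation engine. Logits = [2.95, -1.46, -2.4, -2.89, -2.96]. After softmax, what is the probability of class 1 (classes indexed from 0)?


Exponentials: e^2.95=19.106, e^-1.46=0.2322, e^-2.4=0.0907, e^-2.89=0.0556, e^-2.96=0.0518
Sum = 19.5363
Softmax = [0.978, 0.0119, 0.0046, 0.0028, 0.0027]
p[1] = 0.2322/19.5363 = 0.0119

0.0119


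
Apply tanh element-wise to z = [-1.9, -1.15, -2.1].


tanh(-1.9) = -0.9562
tanh(-1.15) = -0.8178
tanh(-2.1) = -0.9705
result = [-0.9562, -0.8178, -0.9705]

[-0.9562, -0.8178, -0.9705]


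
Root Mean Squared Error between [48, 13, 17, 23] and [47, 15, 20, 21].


MSE = 18/4 = 4.5
RMSE = √(18/4) = 2.1213

2.1213


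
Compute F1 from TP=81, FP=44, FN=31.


Precision = 81/125 = 0.648
Recall = 81/112 = 0.7232
F1 = 2·P·R/(P+R) = 2·TP/(2·TP+FP+FN) = 162/(162+44+31) = 162/237 = 0.6835

0.6835


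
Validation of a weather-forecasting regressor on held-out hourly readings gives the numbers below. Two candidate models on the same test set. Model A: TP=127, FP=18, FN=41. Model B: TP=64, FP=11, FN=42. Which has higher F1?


Model A: P=127/145=0.8759, R=127/168=0.756, F1=2PR/(P+R)=2TP/(2TP+FP+FN)=254/313=0.8115
Model B: P=64/75=0.8533, R=64/106=0.6038, F1=2PR/(P+R)=2TP/(2TP+FP+FN)=128/181=0.7072
0.8115 > 0.7072 → Model A

Model A


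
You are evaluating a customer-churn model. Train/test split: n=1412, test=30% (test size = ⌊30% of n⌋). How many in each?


Test = ⌊1412·30/100⌋ = 423
Train = 1412 - 423 = 989

Train: 989, Test: 423


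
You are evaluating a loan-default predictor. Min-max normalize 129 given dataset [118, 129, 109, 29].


min=29, max=129
(129-29)/(129-29) = 100/100 = 1.0

1.0


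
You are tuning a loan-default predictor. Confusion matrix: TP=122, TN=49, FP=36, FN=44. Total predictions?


Total = TP + TN + FP + FN
= 122 + 49 + 36 + 44
= 251
(Predicted positive: 158, predicted negative: 93)

251


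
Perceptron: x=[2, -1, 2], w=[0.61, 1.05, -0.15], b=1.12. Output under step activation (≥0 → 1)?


z = (2)·(0.61) + (-1)·(1.05) + (2)·(-0.15) + 1.12
  = 0.99
step(z) = 1 (z≥0)

1


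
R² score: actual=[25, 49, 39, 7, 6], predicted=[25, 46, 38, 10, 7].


ȳ = 25.2
SS_res = Σ(y-ŷ)² = 20
SS_tot = Σ(y-ȳ)² = 1456.8
R² = 1 - SS_res/SS_tot = 1 - 0.0137 = 0.9863

0.9863


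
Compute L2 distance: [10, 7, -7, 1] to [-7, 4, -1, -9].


d = √((10+ 7)² + (7-4)² + (-7+ 1)² + (1+ 9)²)
  = √(289 + 9 + 36 + 100)
  = √434 = 20.8327

20.8327


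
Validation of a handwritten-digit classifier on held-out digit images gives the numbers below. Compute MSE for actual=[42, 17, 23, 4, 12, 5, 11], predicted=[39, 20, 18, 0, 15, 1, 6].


Squared errors: (42-39)²=9, (17-20)²=9, (23-18)²=25, (4-0)²=16, (12-15)²=9, (5-1)²=16, (11-6)²=25
Sum = 109
MSE = 109/7 = 109/7

109/7


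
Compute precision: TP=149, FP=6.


Precision = TP/(TP+FP)
= 149/(149+6)
= 149/155 = 96.13%

96.13%


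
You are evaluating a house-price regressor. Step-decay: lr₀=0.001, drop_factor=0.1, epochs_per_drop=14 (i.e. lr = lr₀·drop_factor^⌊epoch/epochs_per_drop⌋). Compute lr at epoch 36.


n_drops = ⌊36/14⌋ = 2
lr = 0.001·0.1^2 = 0.001·0.01 = 0.00001

0.00001


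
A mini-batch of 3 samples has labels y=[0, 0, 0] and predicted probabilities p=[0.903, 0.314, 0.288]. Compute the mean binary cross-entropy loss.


L[0] = -ln(1-0.903) = -ln(0.097) = 2.333
L[1] = -ln(1-0.314) = -ln(0.686) = 0.3769
L[2] = -ln(1-0.288) = -ln(0.712) = 0.3397
mean = (2.333 + 0.3769 + 0.3397)/3 = 1.0165

1.0165


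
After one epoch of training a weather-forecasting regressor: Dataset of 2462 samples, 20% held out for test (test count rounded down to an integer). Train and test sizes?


Test = ⌊2462·20/100⌋ = 492
Train = 2462 - 492 = 1970

Train: 1970, Test: 492


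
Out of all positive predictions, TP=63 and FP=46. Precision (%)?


Precision = TP/(TP+FP)
= 63/(63+46)
= 63/109 = 57.8%

57.8%


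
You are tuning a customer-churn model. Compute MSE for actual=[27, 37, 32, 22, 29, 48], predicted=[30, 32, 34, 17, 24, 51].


Squared errors: (27-30)²=9, (37-32)²=25, (32-34)²=4, (22-17)²=25, (29-24)²=25, (48-51)²=9
Sum = 97
MSE = 97/6 = 97/6

97/6


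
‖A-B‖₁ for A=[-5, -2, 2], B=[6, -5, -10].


d = |-5-6| + |-2+ 5| + |2+ 10|
  = 11 + 3 + 12
  = 26

26


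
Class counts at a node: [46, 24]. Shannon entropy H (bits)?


Probabilities: [46/70, 24/70] ≈ [0.6571, 0.3429]
H = -((46/70)·log₂(46/70) + (24/70)·log₂(24/70))
  = 0.9275 bits

0.9275 bits


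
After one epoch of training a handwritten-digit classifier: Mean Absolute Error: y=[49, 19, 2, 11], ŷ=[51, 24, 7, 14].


Absolute errors: |49-51|=2, |19-24|=5, |2-7|=5, |11-14|=3
Sum = 15
MAE = 15/4 = 15/4

15/4


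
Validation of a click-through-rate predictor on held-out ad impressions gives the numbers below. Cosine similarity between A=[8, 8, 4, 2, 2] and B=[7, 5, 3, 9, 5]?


A·B = 8·7 + 8·5 + 4·3 + 2·9 + 2·5 = 136
‖A‖ = √152 = 12.3288, ‖B‖ = √189 = 13.7477
cos = 136/(√152·√189) = 136/√28728 = 0.8024

0.8024


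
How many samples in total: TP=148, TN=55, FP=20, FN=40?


Total = TP + TN + FP + FN
= 148 + 55 + 20 + 40
= 263
(Predicted positive: 168, predicted negative: 95)

263


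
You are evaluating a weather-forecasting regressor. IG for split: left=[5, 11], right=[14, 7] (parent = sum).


Parent = [19, 18], H_parent = 0.9995
H_left = 0.896 (n=16), H_right = 0.9183 (n=21)
H_children = (16/37)·0.896 + (21/37)·0.9183 = 0.9087
IG = 0.9995 - 0.9087 = 0.0908

0.0908


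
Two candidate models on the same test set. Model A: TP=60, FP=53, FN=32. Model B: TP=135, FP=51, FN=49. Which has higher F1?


Model A: P=60/113=0.531, R=60/92=0.6522, F1=2PR/(P+R)=2TP/(2TP+FP+FN)=120/205=0.5854
Model B: P=135/186=0.7258, R=135/184=0.7337, F1=2PR/(P+R)=2TP/(2TP+FP+FN)=270/370=0.7297
0.5854 < 0.7297 → Model B

Model B


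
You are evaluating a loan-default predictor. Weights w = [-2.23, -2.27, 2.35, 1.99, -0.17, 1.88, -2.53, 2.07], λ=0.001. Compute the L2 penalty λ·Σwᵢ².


‖w‖₂² = (-2.23)² + (-2.27)² + (2.35)² + (1.99)² + (-0.17)² + (1.88)² + (-2.53)² + (2.07)²
     = 4.9729 + 5.1529 + 5.5225 + 3.9601 + 0.0289 + 3.5344 + 6.4009 + 4.2849
     = 33.8575
λ·‖w‖₂² = 0.001·33.8575 = 0.033858

0.033858


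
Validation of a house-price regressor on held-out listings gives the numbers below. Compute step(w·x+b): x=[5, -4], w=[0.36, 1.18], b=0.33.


z = (5)·(0.36) + (-4)·(1.18) + 0.33
  = -2.59
step(z) = 0 (z<0)

0


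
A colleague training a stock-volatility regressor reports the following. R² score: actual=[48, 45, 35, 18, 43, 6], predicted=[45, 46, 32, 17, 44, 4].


ȳ = 32.5
SS_res = Σ(y-ŷ)² = 25
SS_tot = Σ(y-ȳ)² = 1425.5
R² = 1 - SS_res/SS_tot = 1 - 0.0175 = 0.9825

0.9825


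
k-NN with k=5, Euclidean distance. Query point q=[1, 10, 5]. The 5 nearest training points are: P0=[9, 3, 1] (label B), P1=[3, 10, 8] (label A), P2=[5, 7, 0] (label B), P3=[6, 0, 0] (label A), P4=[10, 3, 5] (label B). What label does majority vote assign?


d(q,P0) = 11.3578  (label B)
d(q,P1) = 3.6056  (label A)
d(q,P2) = 7.0711  (label B)
d(q,P3) = 12.2474  (label A)
d(q,P4) = 11.4018  (label B)
Votes: A=2, B=3
Majority → B

B


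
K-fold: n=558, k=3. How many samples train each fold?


Fold size = 558/3 = 186
Training per fold = 558 - 186 = 372

372


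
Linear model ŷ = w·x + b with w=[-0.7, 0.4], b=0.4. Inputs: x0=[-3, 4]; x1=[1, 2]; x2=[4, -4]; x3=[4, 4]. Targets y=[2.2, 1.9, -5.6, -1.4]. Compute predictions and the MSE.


ŷ0 = (-0.7)·(-3) + (0.4)·(4) + 0.4 = 4.1
ŷ1 = (-0.7)·(1) + (0.4)·(2) + 0.4 = 0.5
ŷ2 = (-0.7)·(4) + (0.4)·(-4) + 0.4 = -4.0
ŷ3 = (-0.7)·(4) + (0.4)·(4) + 0.4 = -0.8
errors² = [3.61, 1.96, 2.56, 0.36]
MSE = 8.4900/4 = 2.1225

2.1225


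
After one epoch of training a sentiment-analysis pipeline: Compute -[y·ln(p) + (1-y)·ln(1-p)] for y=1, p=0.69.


BCE = -[y·ln(p) + (1-y)·ln(1-p)]
= -1·ln(0.69) - 0
= -ln(0.69) = 0.3711

0.3711
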